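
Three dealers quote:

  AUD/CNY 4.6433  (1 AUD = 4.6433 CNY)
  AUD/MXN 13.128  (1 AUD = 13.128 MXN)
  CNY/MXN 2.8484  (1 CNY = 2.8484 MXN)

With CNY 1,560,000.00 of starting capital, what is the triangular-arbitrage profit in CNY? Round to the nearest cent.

Profitable loop is CNY → MXN → AUD → CNY:
CNY 1,560,000.00 × 2.8484 = MXN 4,443,504.00
MXN 4,443,504.00 ÷ 13.128 = AUD 338,475.32
AUD 338,475.32 × 4.6433 = CNY 1,571,642.45
Profit = CNY 1,571,642.45 − CNY 1,560,000.00

Profit: CNY 11,642.45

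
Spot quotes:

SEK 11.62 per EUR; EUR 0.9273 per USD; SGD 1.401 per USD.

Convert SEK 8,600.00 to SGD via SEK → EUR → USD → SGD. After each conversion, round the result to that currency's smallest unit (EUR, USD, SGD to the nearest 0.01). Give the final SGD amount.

SEK 8,600.00 ÷ 11.62 = EUR 740.10
EUR 740.10 ÷ 0.9273 = USD 798.12
USD 798.12 × 1.401 = SGD 1,118.17

SGD 1,118.17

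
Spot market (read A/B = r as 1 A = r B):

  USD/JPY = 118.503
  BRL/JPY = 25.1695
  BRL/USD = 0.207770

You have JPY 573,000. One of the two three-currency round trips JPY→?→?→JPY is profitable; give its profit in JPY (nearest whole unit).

Profit: JPY 12,756

Profitable loop is JPY → USD → BRL → JPY:
JPY 573,000 ÷ 118.503 = USD 4,835.32
USD 4,835.32 ÷ 0.207770 = BRL 23,272.47
BRL 23,272.47 × 25.1695 = JPY 585,756
Profit = JPY 585,756 − JPY 573,000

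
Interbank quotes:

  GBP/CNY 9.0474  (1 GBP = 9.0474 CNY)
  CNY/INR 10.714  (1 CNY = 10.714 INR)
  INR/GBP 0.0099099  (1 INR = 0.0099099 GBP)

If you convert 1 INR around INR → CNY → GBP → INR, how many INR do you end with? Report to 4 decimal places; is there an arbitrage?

1.0410 (arbitrage exists)

Around INR → CNY → GBP → INR: 1 ÷ 10.714 ÷ 9.0474 ÷ 0.0099099 = 1.041011
Product > 1; profitable direction is INR → CNY → GBP → INR.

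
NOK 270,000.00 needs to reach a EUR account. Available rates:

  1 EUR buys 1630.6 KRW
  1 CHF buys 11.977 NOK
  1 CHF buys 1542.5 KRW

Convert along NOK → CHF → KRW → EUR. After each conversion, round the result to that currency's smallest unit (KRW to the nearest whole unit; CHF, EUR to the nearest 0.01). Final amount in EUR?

EUR 21,325.22

NOK 270,000.00 ÷ 11.977 = CHF 22,543.21
CHF 22,543.21 × 1542.5 = KRW 34,772,901
KRW 34,772,901 ÷ 1630.6 = EUR 21,325.22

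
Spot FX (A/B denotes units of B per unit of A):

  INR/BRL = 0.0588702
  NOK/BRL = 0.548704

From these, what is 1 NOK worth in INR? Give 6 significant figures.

NOK/INR = 9.32057

1 NOK × 0.548704 = 0.548704 BRL
0.548704 BRL ÷ 0.0588702 = 9.32057 INR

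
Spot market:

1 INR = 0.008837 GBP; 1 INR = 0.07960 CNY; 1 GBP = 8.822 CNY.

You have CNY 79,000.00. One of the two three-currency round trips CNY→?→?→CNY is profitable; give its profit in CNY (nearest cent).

Profitable loop is CNY → GBP → INR → CNY:
CNY 79,000.00 ÷ 8.822 = GBP 8,954.89
GBP 8,954.89 ÷ 0.008837 = INR 1,013,339.99
INR 1,013,339.99 × 0.07960 = CNY 80,661.86
Profit = CNY 80,661.86 − CNY 79,000.00

Profit: CNY 1,661.86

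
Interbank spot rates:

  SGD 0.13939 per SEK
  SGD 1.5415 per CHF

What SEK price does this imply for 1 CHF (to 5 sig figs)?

1 CHF × 1.5415 = 1.5415 SGD
1.5415 SGD ÷ 0.13939 = 11.0589 SEK

CHF/SEK = 11.059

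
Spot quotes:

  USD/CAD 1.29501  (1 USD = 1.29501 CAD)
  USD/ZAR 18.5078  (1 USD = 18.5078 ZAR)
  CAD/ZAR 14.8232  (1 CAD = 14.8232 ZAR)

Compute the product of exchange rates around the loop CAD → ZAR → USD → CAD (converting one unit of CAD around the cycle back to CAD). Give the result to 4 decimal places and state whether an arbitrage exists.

1.0372 (arbitrage exists)

Around CAD → ZAR → USD → CAD: 1 × 14.8232 ÷ 18.5078 × 1.29501 = 1.037195
Product > 1; profitable direction is CAD → ZAR → USD → CAD.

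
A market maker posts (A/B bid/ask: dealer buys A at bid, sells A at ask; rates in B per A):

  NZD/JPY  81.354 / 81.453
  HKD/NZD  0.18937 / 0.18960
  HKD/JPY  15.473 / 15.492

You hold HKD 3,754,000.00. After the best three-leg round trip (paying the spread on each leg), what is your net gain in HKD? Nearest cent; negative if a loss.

Net profit: HKD 7,173.58

Best loop HKD → JPY → NZD → HKD:
HKD 3,754,000.00 × 15.473 (sell HKD at bid) = JPY 58,085,642
JPY 58,085,642 ÷ 81.453 (buy NZD at ask) = NZD 713,118.51
NZD 713,118.51 ÷ 0.18960 (buy HKD at ask) = HKD 3,761,173.58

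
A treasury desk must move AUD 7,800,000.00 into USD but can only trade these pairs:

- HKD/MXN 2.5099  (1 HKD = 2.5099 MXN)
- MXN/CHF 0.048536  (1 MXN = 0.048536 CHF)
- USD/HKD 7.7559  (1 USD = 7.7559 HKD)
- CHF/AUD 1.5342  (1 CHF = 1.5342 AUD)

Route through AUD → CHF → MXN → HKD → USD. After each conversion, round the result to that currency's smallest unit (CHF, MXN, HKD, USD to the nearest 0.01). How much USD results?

USD 5,380,963.21

AUD 7,800,000.00 ÷ 1.5342 = CHF 5,084,082.91
CHF 5,084,082.91 ÷ 0.048536 = MXN 104,748,700.14
MXN 104,748,700.14 ÷ 2.5099 = HKD 41,734,212.57
HKD 41,734,212.57 ÷ 7.7559 = USD 5,380,963.21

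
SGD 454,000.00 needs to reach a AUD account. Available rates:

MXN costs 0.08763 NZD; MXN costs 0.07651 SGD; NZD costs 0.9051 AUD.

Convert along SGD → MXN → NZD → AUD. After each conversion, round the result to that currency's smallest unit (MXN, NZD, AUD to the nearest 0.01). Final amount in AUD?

AUD 470,638.04

SGD 454,000.00 ÷ 0.07651 = MXN 5,933,864.85
MXN 5,933,864.85 × 0.08763 = NZD 519,984.58
NZD 519,984.58 × 0.9051 = AUD 470,638.04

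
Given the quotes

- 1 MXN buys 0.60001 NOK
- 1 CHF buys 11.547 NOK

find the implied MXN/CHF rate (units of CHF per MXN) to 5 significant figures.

MXN/CHF = 0.051962

1 MXN × 0.60001 = 0.60001 NOK
0.60001 NOK ÷ 11.547 = 0.0519624 CHF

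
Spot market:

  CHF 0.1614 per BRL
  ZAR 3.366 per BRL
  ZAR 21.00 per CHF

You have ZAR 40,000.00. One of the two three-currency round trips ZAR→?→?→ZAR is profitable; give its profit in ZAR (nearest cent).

Profit: ZAR 278.07

Profitable loop is ZAR → BRL → CHF → ZAR:
ZAR 40,000.00 ÷ 3.366 = BRL 11,883.54
BRL 11,883.54 × 0.1614 = CHF 1,918.00
CHF 1,918.00 × 21.00 = ZAR 40,278.07
Profit = ZAR 40,278.07 − ZAR 40,000.00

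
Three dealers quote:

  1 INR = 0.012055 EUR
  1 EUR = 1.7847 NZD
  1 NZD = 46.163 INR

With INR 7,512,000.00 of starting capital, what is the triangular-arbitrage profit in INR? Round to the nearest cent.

Profit: INR 51,609.81

Profitable loop is INR → NZD → EUR → INR:
INR 7,512,000.00 ÷ 46.163 = NZD 162,727.73
NZD 162,727.73 ÷ 1.7847 = EUR 91,179.32
EUR 91,179.32 ÷ 0.012055 = INR 7,563,609.81
Profit = INR 7,563,609.81 − INR 7,512,000.00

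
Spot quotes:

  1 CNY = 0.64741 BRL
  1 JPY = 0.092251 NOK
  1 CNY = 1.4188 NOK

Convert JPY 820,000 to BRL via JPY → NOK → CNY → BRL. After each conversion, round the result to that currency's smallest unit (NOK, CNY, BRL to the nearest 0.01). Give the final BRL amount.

BRL 34,517.80

JPY 820,000 × 0.092251 = NOK 75,645.82
NOK 75,645.82 ÷ 1.4188 = CNY 53,316.76
CNY 53,316.76 × 0.64741 = BRL 34,517.80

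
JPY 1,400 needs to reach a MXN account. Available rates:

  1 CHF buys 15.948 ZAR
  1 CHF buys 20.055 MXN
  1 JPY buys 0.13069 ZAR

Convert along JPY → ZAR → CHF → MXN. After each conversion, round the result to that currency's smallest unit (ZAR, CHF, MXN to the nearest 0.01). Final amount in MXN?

JPY 1,400 × 0.13069 = ZAR 182.97
ZAR 182.97 ÷ 15.948 = CHF 11.47
CHF 11.47 × 20.055 = MXN 230.03

MXN 230.03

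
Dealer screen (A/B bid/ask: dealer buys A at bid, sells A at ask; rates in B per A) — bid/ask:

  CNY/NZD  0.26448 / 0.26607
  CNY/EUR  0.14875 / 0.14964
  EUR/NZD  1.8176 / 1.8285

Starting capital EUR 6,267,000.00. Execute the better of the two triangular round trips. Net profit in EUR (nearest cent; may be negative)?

Best loop EUR → NZD → CNY → EUR:
EUR 6,267,000.00 × 1.8176 (sell EUR at bid) = NZD 11,390,899.20
NZD 11,390,899.20 ÷ 0.26607 (buy CNY at ask) = CNY 42,811,663.10
CNY 42,811,663.10 × 0.14875 (sell CNY at bid) = EUR 6,368,234.89

Net profit: EUR 101,234.89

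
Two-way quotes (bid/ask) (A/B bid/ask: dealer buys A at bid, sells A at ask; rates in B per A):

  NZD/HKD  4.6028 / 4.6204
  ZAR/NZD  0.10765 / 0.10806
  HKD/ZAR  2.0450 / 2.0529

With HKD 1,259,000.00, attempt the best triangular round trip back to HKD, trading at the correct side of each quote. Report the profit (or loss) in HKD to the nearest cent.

Net profit: HKD 16,719.46

Best loop HKD → ZAR → NZD → HKD:
HKD 1,259,000.00 × 2.0450 (sell HKD at bid) = ZAR 2,574,655.00
ZAR 2,574,655.00 × 0.10765 (sell ZAR at bid) = NZD 277,161.61
NZD 277,161.61 × 4.6028 (sell NZD at bid) = HKD 1,275,719.46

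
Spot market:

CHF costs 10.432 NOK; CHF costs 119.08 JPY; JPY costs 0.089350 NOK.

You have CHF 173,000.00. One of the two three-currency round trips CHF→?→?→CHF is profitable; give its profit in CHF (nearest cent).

Profitable loop is CHF → JPY → NOK → CHF:
CHF 173,000.00 × 119.08 = JPY 20,600,840
JPY 20,600,840 × 0.089350 = NOK 1,840,685.05
NOK 1,840,685.05 ÷ 10.432 = CHF 176,446.04
Profit = CHF 176,446.04 − CHF 173,000.00

Profit: CHF 3,446.04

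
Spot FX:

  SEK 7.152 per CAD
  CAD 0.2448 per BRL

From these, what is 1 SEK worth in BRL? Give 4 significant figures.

1 SEK ÷ 7.152 = 0.139821 CAD
0.139821 CAD ÷ 0.2448 = 0.571164 BRL

SEK/BRL = 0.5712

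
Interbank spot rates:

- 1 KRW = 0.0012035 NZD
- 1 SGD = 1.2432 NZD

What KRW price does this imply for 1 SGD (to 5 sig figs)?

1 SGD × 1.2432 = 1.2432 NZD
1.2432 NZD ÷ 0.0012035 = 1032.99 KRW

SGD/KRW = 1033.0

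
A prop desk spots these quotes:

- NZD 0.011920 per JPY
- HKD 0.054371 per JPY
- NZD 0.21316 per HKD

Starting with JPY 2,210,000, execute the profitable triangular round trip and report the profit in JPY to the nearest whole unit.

Profit: JPY 62,979

Profitable loop is JPY → NZD → HKD → JPY:
JPY 2,210,000 × 0.011920 = NZD 26,343.20
NZD 26,343.20 ÷ 0.21316 = HKD 123,584.16
HKD 123,584.16 ÷ 0.054371 = JPY 2,272,979
Profit = JPY 2,272,979 − JPY 2,210,000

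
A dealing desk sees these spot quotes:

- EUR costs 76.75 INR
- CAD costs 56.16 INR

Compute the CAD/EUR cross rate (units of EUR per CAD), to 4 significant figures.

CAD/EUR = 0.7317

1 CAD × 56.16 = 56.16 INR
56.16 INR ÷ 76.75 = 0.731726 EUR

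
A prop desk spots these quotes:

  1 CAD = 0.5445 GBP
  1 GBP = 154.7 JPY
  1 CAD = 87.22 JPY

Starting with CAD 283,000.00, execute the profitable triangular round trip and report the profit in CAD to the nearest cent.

Profit: CAD 10,031.51

Profitable loop is CAD → JPY → GBP → CAD:
CAD 283,000.00 × 87.22 = JPY 24,683,260
JPY 24,683,260 ÷ 154.7 = GBP 159,555.66
GBP 159,555.66 ÷ 0.5445 = CAD 293,031.51
Profit = CAD 293,031.51 − CAD 283,000.00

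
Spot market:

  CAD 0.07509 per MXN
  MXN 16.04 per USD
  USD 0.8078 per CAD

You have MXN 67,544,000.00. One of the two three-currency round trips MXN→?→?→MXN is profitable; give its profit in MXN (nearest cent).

Profit: MXN 1,877,894.17

Profitable loop is MXN → USD → CAD → MXN:
MXN 67,544,000.00 ÷ 16.04 = USD 4,210,972.57
USD 4,210,972.57 ÷ 0.8078 = CAD 5,212,890.03
CAD 5,212,890.03 ÷ 0.07509 = MXN 69,421,894.17
Profit = MXN 69,421,894.17 − MXN 67,544,000.00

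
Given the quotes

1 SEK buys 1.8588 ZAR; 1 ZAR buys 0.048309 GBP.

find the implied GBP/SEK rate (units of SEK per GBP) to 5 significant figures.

GBP/SEK = 11.136

1 GBP ÷ 0.048309 = 20.7001 ZAR
20.7001 ZAR ÷ 1.8588 = 11.1363 SEK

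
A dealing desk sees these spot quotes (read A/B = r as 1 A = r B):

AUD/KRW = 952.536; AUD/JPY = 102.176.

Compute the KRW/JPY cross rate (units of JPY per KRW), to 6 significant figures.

KRW/JPY = 0.107267

1 KRW ÷ 952.536 = 0.00104983 AUD
0.00104983 AUD × 102.176 = 0.107267 JPY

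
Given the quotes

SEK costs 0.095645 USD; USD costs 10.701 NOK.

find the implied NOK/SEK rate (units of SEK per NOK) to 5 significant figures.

NOK/SEK = 0.97704

1 NOK ÷ 10.701 = 0.0934492 USD
0.0934492 USD ÷ 0.095645 = 0.977042 SEK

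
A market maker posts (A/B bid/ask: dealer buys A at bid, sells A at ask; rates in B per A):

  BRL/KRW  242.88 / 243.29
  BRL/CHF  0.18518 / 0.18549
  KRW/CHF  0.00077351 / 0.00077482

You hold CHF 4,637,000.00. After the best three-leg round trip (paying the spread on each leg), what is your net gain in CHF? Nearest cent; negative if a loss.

Best loop CHF → BRL → KRW → CHF:
CHF 4,637,000.00 ÷ 0.18549 (buy BRL at ask) = BRL 24,998,652.22
BRL 24,998,652.22 × 242.88 (sell BRL at bid) = KRW 6,071,672,651
KRW 6,071,672,651 × 0.00077351 (sell KRW at bid) = CHF 4,696,499.51

Net profit: CHF 59,499.51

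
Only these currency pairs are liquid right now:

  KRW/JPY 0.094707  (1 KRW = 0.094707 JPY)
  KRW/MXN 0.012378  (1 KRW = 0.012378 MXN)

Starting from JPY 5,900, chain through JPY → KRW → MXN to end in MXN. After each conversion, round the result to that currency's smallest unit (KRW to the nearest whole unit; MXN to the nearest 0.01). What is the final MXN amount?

JPY 5,900 ÷ 0.094707 = KRW 62,297
KRW 62,297 × 0.012378 = MXN 771.11

MXN 771.11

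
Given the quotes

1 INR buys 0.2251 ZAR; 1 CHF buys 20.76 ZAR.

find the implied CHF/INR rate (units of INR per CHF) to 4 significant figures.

1 CHF × 20.76 = 20.76 ZAR
20.76 ZAR ÷ 0.2251 = 92.2257 INR

CHF/INR = 92.23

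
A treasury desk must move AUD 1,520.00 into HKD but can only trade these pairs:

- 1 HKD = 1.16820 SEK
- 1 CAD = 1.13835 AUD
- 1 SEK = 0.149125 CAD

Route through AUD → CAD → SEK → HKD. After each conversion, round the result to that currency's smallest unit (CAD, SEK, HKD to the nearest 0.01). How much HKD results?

AUD 1,520.00 ÷ 1.13835 = CAD 1,335.27
CAD 1,335.27 ÷ 0.149125 = SEK 8,954.03
SEK 8,954.03 ÷ 1.16820 = HKD 7,664.81

HKD 7,664.81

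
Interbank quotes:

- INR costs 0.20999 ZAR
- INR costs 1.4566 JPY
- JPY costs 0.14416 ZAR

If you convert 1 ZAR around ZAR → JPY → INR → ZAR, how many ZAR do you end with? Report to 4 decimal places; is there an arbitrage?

Around ZAR → JPY → INR → ZAR: 1 ÷ 0.14416 ÷ 1.4566 × 0.20999 = 1.000031
Product ≈ 1 (deviation 0.003%, within rounding noise).

1.0000 (no arbitrage)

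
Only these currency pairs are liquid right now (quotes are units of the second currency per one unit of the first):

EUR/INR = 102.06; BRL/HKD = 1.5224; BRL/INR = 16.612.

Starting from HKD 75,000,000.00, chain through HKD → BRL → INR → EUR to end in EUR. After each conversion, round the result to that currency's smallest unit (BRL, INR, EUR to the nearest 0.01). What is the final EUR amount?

EUR 8,018,605.48

HKD 75,000,000.00 ÷ 1.5224 = BRL 49,264,319.50
BRL 49,264,319.50 × 16.612 = INR 818,378,875.53
INR 818,378,875.53 ÷ 102.06 = EUR 8,018,605.48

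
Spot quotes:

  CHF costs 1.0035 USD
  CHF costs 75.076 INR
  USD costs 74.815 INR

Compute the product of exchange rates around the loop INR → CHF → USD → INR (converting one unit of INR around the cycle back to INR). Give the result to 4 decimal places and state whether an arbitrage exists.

Around INR → CHF → USD → INR: 1 ÷ 75.076 × 1.0035 × 74.815 = 1.000011
Product ≈ 1 (deviation 0.001%, within rounding noise).

1.0000 (no arbitrage)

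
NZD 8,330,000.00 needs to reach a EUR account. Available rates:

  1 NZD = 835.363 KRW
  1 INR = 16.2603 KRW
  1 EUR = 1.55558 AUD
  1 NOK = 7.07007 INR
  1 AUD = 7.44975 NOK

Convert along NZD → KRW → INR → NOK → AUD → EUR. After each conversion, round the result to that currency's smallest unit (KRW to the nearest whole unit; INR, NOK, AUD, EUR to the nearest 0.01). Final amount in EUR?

NZD 8,330,000.00 × 835.363 = KRW 6,958,573,790
KRW 6,958,573,790 ÷ 16.2603 = INR 427,948,671.92
INR 427,948,671.92 ÷ 7.07007 = NOK 60,529,623.03
NOK 60,529,623.03 ÷ 7.44975 = AUD 8,125,054.27
AUD 8,125,054.27 ÷ 1.55558 = EUR 5,223,167.10

EUR 5,223,167.10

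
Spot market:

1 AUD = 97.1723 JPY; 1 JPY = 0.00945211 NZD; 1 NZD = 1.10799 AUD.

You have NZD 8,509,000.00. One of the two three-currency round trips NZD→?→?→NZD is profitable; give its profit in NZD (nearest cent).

Profitable loop is NZD → AUD → JPY → NZD:
NZD 8,509,000.00 × 1.10799 = AUD 9,427,886.91
AUD 9,427,886.91 × 97.1723 = JPY 916,129,455
JPY 916,129,455 × 0.00945211 = NZD 8,659,356.38
Profit = NZD 8,659,356.38 − NZD 8,509,000.00

Profit: NZD 150,356.38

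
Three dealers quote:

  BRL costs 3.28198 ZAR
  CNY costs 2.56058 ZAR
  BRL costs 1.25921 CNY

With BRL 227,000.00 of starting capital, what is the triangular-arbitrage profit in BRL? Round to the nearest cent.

Profit: BRL 4,060.27

Profitable loop is BRL → ZAR → CNY → BRL:
BRL 227,000.00 × 3.28198 = ZAR 745,009.46
ZAR 745,009.46 ÷ 2.56058 = CNY 290,953.40
CNY 290,953.40 ÷ 1.25921 = BRL 231,060.27
Profit = BRL 231,060.27 − BRL 227,000.00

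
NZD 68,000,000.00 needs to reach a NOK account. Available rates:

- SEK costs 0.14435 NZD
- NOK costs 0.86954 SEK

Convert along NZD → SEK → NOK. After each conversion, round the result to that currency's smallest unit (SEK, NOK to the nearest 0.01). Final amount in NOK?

NZD 68,000,000.00 ÷ 0.14435 = SEK 471,077,242.81
SEK 471,077,242.81 ÷ 0.86954 = NOK 541,754,540.11

NOK 541,754,540.11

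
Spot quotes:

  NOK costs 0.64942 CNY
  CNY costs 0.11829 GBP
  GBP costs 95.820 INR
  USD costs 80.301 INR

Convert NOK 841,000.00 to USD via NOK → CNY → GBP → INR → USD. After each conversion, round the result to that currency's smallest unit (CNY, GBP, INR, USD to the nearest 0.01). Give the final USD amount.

NOK 841,000.00 × 0.64942 = CNY 546,162.22
CNY 546,162.22 × 0.11829 = GBP 64,605.53
GBP 64,605.53 × 95.820 = INR 6,190,501.88
INR 6,190,501.88 ÷ 80.301 = USD 77,091.22

USD 77,091.22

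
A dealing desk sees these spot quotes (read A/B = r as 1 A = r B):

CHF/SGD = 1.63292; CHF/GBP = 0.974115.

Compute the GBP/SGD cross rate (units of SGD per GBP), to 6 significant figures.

GBP/SGD = 1.67631

1 GBP ÷ 0.974115 = 1.02657 CHF
1.02657 CHF × 1.63292 = 1.67631 SGD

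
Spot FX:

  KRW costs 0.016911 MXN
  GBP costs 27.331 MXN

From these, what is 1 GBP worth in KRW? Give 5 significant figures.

1 GBP × 27.331 = 27.331 MXN
27.331 MXN ÷ 0.016911 = 1616.17 KRW

GBP/KRW = 1616.2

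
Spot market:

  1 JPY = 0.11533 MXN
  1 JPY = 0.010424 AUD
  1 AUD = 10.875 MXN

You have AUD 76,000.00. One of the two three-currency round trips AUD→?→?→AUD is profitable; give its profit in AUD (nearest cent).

Profit: AUD 1,320.07

Profitable loop is AUD → JPY → MXN → AUD:
AUD 76,000.00 ÷ 0.010424 = JPY 7,290,867
JPY 7,290,867 × 0.11533 = MXN 840,855.72
MXN 840,855.72 ÷ 10.875 = AUD 77,320.07
Profit = AUD 77,320.07 − AUD 76,000.00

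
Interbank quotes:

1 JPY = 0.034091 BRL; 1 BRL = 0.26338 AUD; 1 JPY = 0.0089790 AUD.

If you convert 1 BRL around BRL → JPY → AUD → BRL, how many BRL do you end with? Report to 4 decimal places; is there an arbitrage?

1.0000 (no arbitrage)

Around BRL → JPY → AUD → BRL: 1 ÷ 0.034091 × 0.0089790 ÷ 0.26338 = 1.000013
Product ≈ 1 (deviation 0.001%, within rounding noise).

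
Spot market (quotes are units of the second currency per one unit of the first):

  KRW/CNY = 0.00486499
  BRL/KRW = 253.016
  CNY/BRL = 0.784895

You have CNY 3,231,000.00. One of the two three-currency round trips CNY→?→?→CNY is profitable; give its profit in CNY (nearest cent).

Profit: CNY 113,224.76

Profitable loop is CNY → KRW → BRL → CNY:
CNY 3,231,000.00 ÷ 0.00486499 = KRW 664,132,917
KRW 664,132,917 ÷ 253.016 = BRL 2,624,865.29
BRL 2,624,865.29 ÷ 0.784895 = CNY 3,344,224.76
Profit = CNY 3,344,224.76 − CNY 3,231,000.00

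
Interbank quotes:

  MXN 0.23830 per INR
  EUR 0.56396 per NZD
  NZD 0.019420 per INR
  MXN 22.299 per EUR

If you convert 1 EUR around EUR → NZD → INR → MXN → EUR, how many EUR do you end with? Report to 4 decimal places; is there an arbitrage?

0.9758 (arbitrage exists)

Around EUR → NZD → INR → MXN → EUR: 1 ÷ 0.56396 ÷ 0.019420 × 0.23830 ÷ 22.299 = 0.975756
Product < 1; profitable direction is EUR → MXN → INR → NZD → EUR.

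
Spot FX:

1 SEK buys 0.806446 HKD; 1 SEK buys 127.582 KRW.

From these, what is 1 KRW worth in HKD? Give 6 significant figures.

KRW/HKD = 0.00632100

1 KRW ÷ 127.582 = 0.0078381 SEK
0.0078381 SEK × 0.806446 = 0.006321 HKD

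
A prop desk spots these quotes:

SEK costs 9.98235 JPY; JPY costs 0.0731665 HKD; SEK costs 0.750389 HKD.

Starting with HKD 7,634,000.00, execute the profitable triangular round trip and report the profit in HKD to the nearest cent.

Profit: HKD 209,204.54

Profitable loop is HKD → JPY → SEK → HKD:
HKD 7,634,000.00 ÷ 0.0731665 = JPY 104,337,368
JPY 104,337,368 ÷ 9.98235 = SEK 10,452,184.86
SEK 10,452,184.86 × 0.750389 = HKD 7,843,204.54
Profit = HKD 7,843,204.54 − HKD 7,634,000.00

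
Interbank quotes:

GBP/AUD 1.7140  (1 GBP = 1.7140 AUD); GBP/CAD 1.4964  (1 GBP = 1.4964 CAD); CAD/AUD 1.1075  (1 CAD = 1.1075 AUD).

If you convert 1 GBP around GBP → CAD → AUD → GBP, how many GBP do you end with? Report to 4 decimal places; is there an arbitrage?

0.9669 (arbitrage exists)

Around GBP → CAD → AUD → GBP: 1 × 1.4964 × 1.1075 ÷ 1.7140 = 0.966898
Product < 1; profitable direction is GBP → AUD → CAD → GBP.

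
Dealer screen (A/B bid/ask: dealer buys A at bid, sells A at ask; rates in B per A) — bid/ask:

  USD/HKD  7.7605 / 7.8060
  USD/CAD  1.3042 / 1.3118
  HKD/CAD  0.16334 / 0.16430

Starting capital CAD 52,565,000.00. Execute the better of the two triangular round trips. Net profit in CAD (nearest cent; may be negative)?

Net profit: CAD 888,328.58

Best loop CAD → HKD → USD → CAD:
CAD 52,565,000.00 ÷ 0.16430 (buy HKD at ask) = HKD 319,933,049.30
HKD 319,933,049.30 ÷ 7.8060 (buy USD at ask) = USD 40,985,530.27
USD 40,985,530.27 × 1.3042 (sell USD at bid) = CAD 53,453,328.58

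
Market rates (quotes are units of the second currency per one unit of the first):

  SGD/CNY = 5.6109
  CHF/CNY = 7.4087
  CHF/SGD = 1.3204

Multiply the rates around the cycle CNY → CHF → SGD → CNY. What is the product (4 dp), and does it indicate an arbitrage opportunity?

1.0000 (no arbitrage)

Around CNY → CHF → SGD → CNY: 1 ÷ 7.4087 × 1.3204 × 5.6109 = 0.999991
Product ≈ 1 (deviation 0.001%, within rounding noise).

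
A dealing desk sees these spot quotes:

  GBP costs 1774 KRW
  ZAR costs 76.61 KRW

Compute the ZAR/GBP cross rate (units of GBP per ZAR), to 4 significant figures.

ZAR/GBP = 0.04318

1 ZAR × 76.61 = 76.61 KRW
76.61 KRW ÷ 1774 = 0.0431849 GBP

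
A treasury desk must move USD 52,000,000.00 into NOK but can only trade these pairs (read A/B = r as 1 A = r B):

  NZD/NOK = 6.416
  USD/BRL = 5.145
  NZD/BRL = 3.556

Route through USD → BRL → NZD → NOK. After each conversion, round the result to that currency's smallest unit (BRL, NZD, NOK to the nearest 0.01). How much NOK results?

NOK 482,715,590.54

USD 52,000,000.00 × 5.145 = BRL 267,540,000.00
BRL 267,540,000.00 ÷ 3.556 = NZD 75,236,220.47
NZD 75,236,220.47 × 6.416 = NOK 482,715,590.54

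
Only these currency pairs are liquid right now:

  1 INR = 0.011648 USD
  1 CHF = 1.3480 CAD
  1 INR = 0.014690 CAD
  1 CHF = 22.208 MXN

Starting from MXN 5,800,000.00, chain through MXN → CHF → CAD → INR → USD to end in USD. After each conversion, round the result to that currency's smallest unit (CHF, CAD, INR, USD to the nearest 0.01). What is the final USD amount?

MXN 5,800,000.00 ÷ 22.208 = CHF 261,167.15
CHF 261,167.15 × 1.3480 = CAD 352,053.32
CAD 352,053.32 ÷ 0.014690 = INR 23,965,508.51
INR 23,965,508.51 × 0.011648 = USD 279,150.24

USD 279,150.24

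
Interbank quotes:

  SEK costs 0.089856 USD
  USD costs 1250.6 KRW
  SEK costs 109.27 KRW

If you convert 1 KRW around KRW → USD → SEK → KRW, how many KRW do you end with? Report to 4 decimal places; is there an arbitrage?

0.9724 (arbitrage exists)

Around KRW → USD → SEK → KRW: 1 ÷ 1250.6 ÷ 0.089856 × 109.27 = 0.972379
Product < 1; profitable direction is KRW → SEK → USD → KRW.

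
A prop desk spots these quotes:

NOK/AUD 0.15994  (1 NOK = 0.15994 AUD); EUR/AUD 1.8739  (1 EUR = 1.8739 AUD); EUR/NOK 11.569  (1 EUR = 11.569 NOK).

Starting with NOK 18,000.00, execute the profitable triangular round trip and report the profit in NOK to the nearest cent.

Profit: NOK 229.13

Profitable loop is NOK → EUR → AUD → NOK:
NOK 18,000.00 ÷ 11.569 = EUR 1,555.88
EUR 1,555.88 × 1.8739 = AUD 2,915.57
AUD 2,915.57 ÷ 0.15994 = NOK 18,229.13
Profit = NOK 18,229.13 − NOK 18,000.00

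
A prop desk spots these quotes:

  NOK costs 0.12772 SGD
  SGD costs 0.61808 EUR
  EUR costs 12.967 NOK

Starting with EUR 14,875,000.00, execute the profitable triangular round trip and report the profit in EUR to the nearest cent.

Profitable loop is EUR → NOK → SGD → EUR:
EUR 14,875,000.00 × 12.967 = NOK 192,884,125.00
NOK 192,884,125.00 × 0.12772 = SGD 24,635,160.45
SGD 24,635,160.45 × 0.61808 = EUR 15,226,499.97
Profit = EUR 15,226,499.97 − EUR 14,875,000.00

Profit: EUR 351,499.97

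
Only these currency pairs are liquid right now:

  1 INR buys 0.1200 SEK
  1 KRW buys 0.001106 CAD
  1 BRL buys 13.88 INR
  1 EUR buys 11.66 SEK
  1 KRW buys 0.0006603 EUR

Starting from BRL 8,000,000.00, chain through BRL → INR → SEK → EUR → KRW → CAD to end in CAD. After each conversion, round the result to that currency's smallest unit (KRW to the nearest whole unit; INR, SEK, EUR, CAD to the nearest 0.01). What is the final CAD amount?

CAD 1,914,150.05

BRL 8,000,000.00 × 13.88 = INR 111,040,000.00
INR 111,040,000.00 × 0.1200 = SEK 13,324,800.00
SEK 13,324,800.00 ÷ 11.66 = EUR 1,142,778.73
EUR 1,142,778.73 ÷ 0.0006603 = KRW 1,730,696,244
KRW 1,730,696,244 × 0.001106 = CAD 1,914,150.05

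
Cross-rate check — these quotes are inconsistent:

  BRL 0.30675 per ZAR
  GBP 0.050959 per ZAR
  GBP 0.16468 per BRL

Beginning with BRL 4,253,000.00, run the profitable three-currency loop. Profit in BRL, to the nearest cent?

Profitable loop is BRL → ZAR → GBP → BRL:
BRL 4,253,000.00 ÷ 0.30675 = ZAR 13,864,710.68
ZAR 13,864,710.68 × 0.050959 = GBP 706,531.79
GBP 706,531.79 ÷ 0.16468 = BRL 4,290,331.50
Profit = BRL 4,290,331.50 − BRL 4,253,000.00

Profit: BRL 37,331.50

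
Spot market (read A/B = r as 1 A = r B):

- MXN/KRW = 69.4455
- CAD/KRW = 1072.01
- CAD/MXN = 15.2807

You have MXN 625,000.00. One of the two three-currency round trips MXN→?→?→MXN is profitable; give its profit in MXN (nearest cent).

Profit: MXN 6,380.98

Profitable loop is MXN → CAD → KRW → MXN:
MXN 625,000.00 ÷ 15.2807 = CAD 40,901.27
CAD 40,901.27 × 1072.01 = KRW 43,846,568
KRW 43,846,568 ÷ 69.4455 = MXN 631,380.98
Profit = MXN 631,380.98 − MXN 625,000.00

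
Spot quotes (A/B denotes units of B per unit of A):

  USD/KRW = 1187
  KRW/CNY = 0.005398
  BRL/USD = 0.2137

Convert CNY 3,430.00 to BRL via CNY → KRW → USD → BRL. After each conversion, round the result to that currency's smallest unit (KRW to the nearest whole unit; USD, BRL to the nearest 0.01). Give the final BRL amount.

BRL 2,505.01

CNY 3,430.00 ÷ 0.005398 = KRW 635,421
KRW 635,421 ÷ 1187 = USD 535.32
USD 535.32 ÷ 0.2137 = BRL 2,505.01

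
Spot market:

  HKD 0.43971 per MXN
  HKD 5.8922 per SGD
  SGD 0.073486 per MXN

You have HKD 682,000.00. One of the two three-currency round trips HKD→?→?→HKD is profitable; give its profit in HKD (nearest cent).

Profitable loop is HKD → SGD → MXN → HKD:
HKD 682,000.00 ÷ 5.8922 = SGD 115,746.24
SGD 115,746.24 ÷ 0.073486 = MXN 1,575,078.80
MXN 1,575,078.80 × 0.43971 = HKD 692,577.90
Profit = HKD 692,577.90 − HKD 682,000.00

Profit: HKD 10,577.90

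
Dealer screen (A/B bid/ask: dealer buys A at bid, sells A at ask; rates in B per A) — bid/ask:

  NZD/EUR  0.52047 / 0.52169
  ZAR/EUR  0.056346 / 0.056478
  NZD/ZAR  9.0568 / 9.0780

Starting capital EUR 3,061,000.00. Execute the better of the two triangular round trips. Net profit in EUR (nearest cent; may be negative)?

Best loop EUR → ZAR → NZD → EUR:
EUR 3,061,000.00 ÷ 0.056478 (buy ZAR at ask) = ZAR 54,198,094.83
ZAR 54,198,094.83 ÷ 9.0780 (buy NZD at ask) = NZD 5,970,268.21
NZD 5,970,268.21 × 0.52047 (sell NZD at bid) = EUR 3,107,345.50

Net profit: EUR 46,345.50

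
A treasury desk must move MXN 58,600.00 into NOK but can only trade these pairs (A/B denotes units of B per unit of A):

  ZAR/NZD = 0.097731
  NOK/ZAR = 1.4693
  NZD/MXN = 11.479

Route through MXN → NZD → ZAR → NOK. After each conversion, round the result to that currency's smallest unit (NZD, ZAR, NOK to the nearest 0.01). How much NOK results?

NOK 35,550.88

MXN 58,600.00 ÷ 11.479 = NZD 5,104.97
NZD 5,104.97 ÷ 0.097731 = ZAR 52,234.91
ZAR 52,234.91 ÷ 1.4693 = NOK 35,550.88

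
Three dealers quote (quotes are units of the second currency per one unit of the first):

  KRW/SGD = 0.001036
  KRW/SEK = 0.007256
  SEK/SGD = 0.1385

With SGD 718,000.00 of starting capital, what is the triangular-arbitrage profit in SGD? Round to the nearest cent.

Profit: SGD 22,179.67

Profitable loop is SGD → SEK → KRW → SGD:
SGD 718,000.00 ÷ 0.1385 = SEK 5,184,115.52
SEK 5,184,115.52 ÷ 0.007256 = KRW 714,459,140
KRW 714,459,140 × 0.001036 = SGD 740,179.67
Profit = SGD 740,179.67 − SGD 718,000.00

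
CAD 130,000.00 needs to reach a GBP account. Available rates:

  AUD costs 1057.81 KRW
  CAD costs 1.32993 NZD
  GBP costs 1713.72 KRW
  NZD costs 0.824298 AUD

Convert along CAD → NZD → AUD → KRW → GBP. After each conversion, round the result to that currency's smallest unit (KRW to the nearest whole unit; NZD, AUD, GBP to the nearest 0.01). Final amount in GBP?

GBP 87,967.89

CAD 130,000.00 × 1.32993 = NZD 172,890.90
NZD 172,890.90 × 0.824298 = AUD 142,513.62
AUD 142,513.62 × 1057.81 = KRW 150,752,332
KRW 150,752,332 ÷ 1713.72 = GBP 87,967.89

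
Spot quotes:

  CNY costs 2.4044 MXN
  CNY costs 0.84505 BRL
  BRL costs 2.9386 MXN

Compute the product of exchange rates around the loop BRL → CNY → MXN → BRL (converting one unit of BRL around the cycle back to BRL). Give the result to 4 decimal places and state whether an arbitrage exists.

Around BRL → CNY → MXN → BRL: 1 ÷ 0.84505 × 2.4044 ÷ 2.9386 = 0.968242
Product < 1; profitable direction is BRL → MXN → CNY → BRL.

0.9682 (arbitrage exists)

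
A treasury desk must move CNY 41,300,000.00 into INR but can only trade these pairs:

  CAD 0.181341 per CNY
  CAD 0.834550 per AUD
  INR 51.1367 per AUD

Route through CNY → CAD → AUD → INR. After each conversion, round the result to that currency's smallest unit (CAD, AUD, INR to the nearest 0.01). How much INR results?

CNY 41,300,000.00 × 0.181341 = CAD 7,489,383.30
CAD 7,489,383.30 ÷ 0.834550 = AUD 8,974,157.69
AUD 8,974,157.69 × 51.1367 = INR 458,908,809.55

INR 458,908,809.55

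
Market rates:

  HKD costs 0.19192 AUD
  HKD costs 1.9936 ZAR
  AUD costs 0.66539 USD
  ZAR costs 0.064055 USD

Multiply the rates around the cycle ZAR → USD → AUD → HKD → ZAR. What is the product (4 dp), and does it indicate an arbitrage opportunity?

1.0000 (no arbitrage)

Around ZAR → USD → AUD → HKD → ZAR: 1 × 0.064055 ÷ 0.66539 ÷ 0.19192 × 1.9936 = 0.999987
Product ≈ 1 (deviation 0.001%, within rounding noise).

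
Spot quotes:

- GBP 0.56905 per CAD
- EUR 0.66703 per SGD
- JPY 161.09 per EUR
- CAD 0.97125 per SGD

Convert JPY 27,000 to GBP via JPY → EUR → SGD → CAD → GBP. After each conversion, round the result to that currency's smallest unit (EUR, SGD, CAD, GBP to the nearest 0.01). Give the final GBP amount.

JPY 27,000 ÷ 161.09 = EUR 167.61
EUR 167.61 ÷ 0.66703 = SGD 251.28
SGD 251.28 × 0.97125 = CAD 244.06
CAD 244.06 × 0.56905 = GBP 138.88

GBP 138.88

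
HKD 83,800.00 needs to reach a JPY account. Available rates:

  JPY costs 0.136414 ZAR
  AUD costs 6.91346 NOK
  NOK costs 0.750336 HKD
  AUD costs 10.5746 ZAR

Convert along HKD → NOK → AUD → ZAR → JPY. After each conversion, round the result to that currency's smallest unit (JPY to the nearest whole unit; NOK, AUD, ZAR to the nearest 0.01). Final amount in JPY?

HKD 83,800.00 ÷ 0.750336 = NOK 111,683.30
NOK 111,683.30 ÷ 6.91346 = AUD 16,154.47
AUD 16,154.47 × 10.5746 = ZAR 170,827.06
ZAR 170,827.06 ÷ 0.136414 = JPY 1,252,269

JPY 1,252,269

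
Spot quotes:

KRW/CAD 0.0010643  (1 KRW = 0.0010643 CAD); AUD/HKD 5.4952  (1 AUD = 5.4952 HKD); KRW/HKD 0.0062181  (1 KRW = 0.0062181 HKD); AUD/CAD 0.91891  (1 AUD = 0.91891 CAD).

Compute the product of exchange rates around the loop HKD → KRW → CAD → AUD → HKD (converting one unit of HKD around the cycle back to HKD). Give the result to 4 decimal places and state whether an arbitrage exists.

1.0236 (arbitrage exists)

Around HKD → KRW → CAD → AUD → HKD: 1 ÷ 0.0062181 × 0.0010643 ÷ 0.91891 × 5.4952 = 1.023568
Product > 1; profitable direction is HKD → KRW → CAD → AUD → HKD.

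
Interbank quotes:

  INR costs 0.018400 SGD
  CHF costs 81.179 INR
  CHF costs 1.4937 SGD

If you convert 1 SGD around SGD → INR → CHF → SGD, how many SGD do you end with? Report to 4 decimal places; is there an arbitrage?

1.0000 (no arbitrage)

Around SGD → INR → CHF → SGD: 1 ÷ 0.018400 ÷ 81.179 × 1.4937 = 1.000004
Product ≈ 1 (deviation 0.000%, within rounding noise).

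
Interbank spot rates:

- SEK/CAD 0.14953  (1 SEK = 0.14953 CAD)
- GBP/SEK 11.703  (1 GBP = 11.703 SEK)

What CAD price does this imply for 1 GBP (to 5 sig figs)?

GBP/CAD = 1.7499

1 GBP × 11.703 = 11.703 SEK
11.703 SEK × 0.14953 = 1.74995 CAD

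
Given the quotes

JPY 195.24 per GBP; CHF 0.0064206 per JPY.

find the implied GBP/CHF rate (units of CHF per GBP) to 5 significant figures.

1 GBP × 195.24 = 195.24 JPY
195.24 JPY × 0.0064206 = 1.25356 CHF

GBP/CHF = 1.2536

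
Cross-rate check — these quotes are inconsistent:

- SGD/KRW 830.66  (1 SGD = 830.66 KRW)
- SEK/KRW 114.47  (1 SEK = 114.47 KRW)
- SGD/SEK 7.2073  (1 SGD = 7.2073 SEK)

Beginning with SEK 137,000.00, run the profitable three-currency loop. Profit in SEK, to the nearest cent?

Profit: SEK 936.62

Profitable loop is SEK → SGD → KRW → SEK:
SEK 137,000.00 ÷ 7.2073 = SGD 19,008.51
SGD 19,008.51 × 830.66 = KRW 15,789,605
KRW 15,789,605 ÷ 114.47 = SEK 137,936.62
Profit = SEK 137,936.62 − SEK 137,000.00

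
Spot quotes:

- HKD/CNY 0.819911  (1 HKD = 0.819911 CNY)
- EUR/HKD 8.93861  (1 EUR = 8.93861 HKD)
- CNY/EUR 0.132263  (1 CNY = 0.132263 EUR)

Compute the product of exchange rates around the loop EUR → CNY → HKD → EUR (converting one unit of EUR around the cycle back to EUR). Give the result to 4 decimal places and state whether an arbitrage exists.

Around EUR → CNY → HKD → EUR: 1 ÷ 0.132263 ÷ 0.819911 ÷ 8.93861 = 1.031632
Product > 1; profitable direction is EUR → CNY → HKD → EUR.

1.0316 (arbitrage exists)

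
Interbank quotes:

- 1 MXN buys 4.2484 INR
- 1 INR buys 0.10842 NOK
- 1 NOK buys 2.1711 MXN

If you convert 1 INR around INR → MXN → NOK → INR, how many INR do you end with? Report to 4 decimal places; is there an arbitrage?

Around INR → MXN → NOK → INR: 1 ÷ 4.2484 ÷ 2.1711 ÷ 0.10842 = 0.999966
Product ≈ 1 (deviation 0.003%, within rounding noise).

1.0000 (no arbitrage)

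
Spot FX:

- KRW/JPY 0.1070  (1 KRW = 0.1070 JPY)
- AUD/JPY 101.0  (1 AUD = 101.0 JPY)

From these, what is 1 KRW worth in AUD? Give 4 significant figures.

KRW/AUD = 0.001059

1 KRW × 0.1070 = 0.107 JPY
0.107 JPY ÷ 101.0 = 0.00105941 AUD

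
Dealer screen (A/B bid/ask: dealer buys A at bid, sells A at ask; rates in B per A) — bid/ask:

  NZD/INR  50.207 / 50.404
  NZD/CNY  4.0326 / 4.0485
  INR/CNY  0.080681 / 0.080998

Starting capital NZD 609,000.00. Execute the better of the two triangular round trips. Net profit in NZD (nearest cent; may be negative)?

Best loop NZD → INR → CNY → NZD:
NZD 609,000.00 × 50.207 (sell NZD at bid) = INR 30,576,063.00
INR 30,576,063.00 × 0.080681 (sell INR at bid) = CNY 2,466,907.34
CNY 2,466,907.34 ÷ 4.0485 (buy NZD at ask) = NZD 609,338.60

Net profit: NZD 338.60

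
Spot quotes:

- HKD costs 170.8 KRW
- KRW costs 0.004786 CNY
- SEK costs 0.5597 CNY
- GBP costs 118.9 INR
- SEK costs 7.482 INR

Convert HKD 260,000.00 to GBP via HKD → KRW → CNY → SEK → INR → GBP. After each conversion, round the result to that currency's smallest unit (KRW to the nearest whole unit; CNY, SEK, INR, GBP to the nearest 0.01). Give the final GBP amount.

HKD 260,000.00 × 170.8 = KRW 44,408,000
KRW 44,408,000 × 0.004786 = CNY 212,536.69
CNY 212,536.69 ÷ 0.5597 = SEK 379,733.23
SEK 379,733.23 × 7.482 = INR 2,841,164.03
INR 2,841,164.03 ÷ 118.9 = GBP 23,895.41

GBP 23,895.41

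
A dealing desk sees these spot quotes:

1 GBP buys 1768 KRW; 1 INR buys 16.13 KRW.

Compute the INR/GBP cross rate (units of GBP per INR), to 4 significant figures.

1 INR × 16.13 = 16.13 KRW
16.13 KRW ÷ 1768 = 0.0091233 GBP

INR/GBP = 0.009123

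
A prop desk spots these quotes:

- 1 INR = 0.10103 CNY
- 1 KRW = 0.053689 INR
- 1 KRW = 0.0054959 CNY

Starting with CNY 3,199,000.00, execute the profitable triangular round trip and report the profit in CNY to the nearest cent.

Profitable loop is CNY → INR → KRW → CNY:
CNY 3,199,000.00 ÷ 0.10103 = INR 31,663,862.22
INR 31,663,862.22 ÷ 0.053689 = KRW 589,764,425
KRW 589,764,425 × 0.0054959 = CNY 3,241,286.30
Profit = CNY 3,241,286.30 − CNY 3,199,000.00

Profit: CNY 42,286.30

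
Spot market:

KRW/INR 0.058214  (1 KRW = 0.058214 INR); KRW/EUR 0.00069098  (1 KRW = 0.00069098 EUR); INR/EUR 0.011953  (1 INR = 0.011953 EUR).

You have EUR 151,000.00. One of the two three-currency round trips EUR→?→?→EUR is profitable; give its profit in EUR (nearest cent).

Profitable loop is EUR → KRW → INR → EUR:
EUR 151,000.00 ÷ 0.00069098 = KRW 218,530,203
KRW 218,530,203 × 0.058214 = INR 12,721,517.27
INR 12,721,517.27 × 0.011953 = EUR 152,060.30
Profit = EUR 152,060.30 − EUR 151,000.00

Profit: EUR 1,060.30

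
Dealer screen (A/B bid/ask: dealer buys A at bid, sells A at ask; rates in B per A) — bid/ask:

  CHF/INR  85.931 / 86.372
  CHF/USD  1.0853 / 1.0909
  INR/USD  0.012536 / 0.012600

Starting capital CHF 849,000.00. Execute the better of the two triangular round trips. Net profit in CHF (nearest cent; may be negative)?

Net result: CHF -2,330.39 (no profitable arbitrage after spreads)

Best loop CHF → USD → INR → CHF:
CHF 849,000.00 × 1.0853 (sell CHF at bid) = USD 921,419.70
USD 921,419.70 ÷ 0.012600 (buy INR at ask) = INR 73,128,547.62
INR 73,128,547.62 ÷ 86.372 (buy CHF at ask) = CHF 846,669.61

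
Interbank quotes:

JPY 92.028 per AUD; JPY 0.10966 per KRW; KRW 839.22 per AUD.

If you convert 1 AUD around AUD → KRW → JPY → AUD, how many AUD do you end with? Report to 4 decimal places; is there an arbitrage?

Around AUD → KRW → JPY → AUD: 1 × 839.22 × 0.10966 ÷ 92.028 = 1.000009
Product ≈ 1 (deviation 0.001%, within rounding noise).

1.0000 (no arbitrage)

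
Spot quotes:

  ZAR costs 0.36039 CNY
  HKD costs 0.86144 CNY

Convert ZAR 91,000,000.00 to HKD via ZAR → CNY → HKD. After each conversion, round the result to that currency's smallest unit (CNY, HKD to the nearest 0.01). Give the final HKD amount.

ZAR 91,000,000.00 × 0.36039 = CNY 32,795,490.00
CNY 32,795,490.00 ÷ 0.86144 = HKD 38,070,544.67

HKD 38,070,544.67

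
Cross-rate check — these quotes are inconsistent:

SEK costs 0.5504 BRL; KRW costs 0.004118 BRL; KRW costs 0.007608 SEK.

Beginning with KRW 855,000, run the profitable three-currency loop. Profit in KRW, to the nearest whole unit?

Profit: KRW 14,418

Profitable loop is KRW → SEK → BRL → KRW:
KRW 855,000 × 0.007608 = SEK 6,504.84
SEK 6,504.84 × 0.5504 = BRL 3,580.26
BRL 3,580.26 ÷ 0.004118 = KRW 869,418
Profit = KRW 869,418 − KRW 855,000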